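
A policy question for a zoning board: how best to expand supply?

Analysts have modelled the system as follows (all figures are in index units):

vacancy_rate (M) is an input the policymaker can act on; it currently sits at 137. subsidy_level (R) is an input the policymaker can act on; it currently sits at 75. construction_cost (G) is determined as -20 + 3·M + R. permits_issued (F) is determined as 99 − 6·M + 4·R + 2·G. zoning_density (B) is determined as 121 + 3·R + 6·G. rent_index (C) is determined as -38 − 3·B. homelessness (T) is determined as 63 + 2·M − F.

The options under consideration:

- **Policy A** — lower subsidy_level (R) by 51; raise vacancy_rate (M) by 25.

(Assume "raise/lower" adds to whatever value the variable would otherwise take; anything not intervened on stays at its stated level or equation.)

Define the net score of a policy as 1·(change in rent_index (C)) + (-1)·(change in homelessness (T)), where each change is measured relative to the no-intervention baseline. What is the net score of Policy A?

Baseline:
  M = 137
  R = 75
  G = -20 + 3·137 + 75 = 466
  F = 99 − 6·137 + 4·75 + 2·466 = 509
  B = 121 + 3·75 + 6·466 = 3142
  C = -38 − 3·3142 = -9464
  T = 63 + 2·137 − 509 = -172
Policy A (R − 51, M + 25):
  M = 137 + 25 = 162
  R = 75 − 51 = 24
  G = -20 + 3·162 + 24 = 490
  F = 99 − 6·162 + 4·24 + 2·490 = 203
  B = 121 + 3·24 + 6·490 = 3133
  C = -38 − 3·3133 = -9437
  T = 63 + 2·162 − 203 = 184
ΔC = -9437 − (-9464) = 27; ΔT = 184 − (-172) = 356
Score = 1·27 + (-1)·356 = -329

-329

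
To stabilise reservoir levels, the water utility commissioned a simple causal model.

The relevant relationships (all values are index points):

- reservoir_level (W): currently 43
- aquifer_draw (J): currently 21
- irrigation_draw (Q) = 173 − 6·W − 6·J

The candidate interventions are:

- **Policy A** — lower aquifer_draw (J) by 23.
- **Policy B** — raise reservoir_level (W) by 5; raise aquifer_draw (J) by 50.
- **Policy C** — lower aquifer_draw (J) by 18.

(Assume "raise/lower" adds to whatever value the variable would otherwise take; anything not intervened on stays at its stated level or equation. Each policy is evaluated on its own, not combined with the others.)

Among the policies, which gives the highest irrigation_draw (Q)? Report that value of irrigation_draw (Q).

Policy A (J − 23):
  W = 43
  J = 21 − 23 = -2
  Q = 173 − 6·43 − 6·(-2) = -73
Policy B (W + 5, J + 50):
  W = 43 + 5 = 48
  J = 21 + 50 = 71
  Q = 173 − 6·48 − 6·71 = -541
Policy C (J − 18):
  W = 43
  J = 21 − 18 = 3
  Q = 173 − 6·43 − 6·3 = -103
Comparing — Policy A: Q=-73, Policy B: Q=-541, Policy C: Q=-103. Highest is -73 (Policy A).

-73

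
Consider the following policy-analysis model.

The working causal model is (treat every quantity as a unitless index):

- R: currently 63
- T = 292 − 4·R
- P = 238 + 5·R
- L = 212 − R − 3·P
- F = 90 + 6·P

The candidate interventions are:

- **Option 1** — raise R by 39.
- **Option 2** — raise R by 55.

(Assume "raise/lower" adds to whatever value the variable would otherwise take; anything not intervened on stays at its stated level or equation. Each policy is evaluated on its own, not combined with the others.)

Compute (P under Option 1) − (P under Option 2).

-80

Option 1 (R + 39):
  R = 63 + 39 = 102
  P = 238 + 5·102 = 748
Option 2 (R + 55):
  R = 63 + 55 = 118
  P = 238 + 5·118 = 828
P: 748 − 828 = -80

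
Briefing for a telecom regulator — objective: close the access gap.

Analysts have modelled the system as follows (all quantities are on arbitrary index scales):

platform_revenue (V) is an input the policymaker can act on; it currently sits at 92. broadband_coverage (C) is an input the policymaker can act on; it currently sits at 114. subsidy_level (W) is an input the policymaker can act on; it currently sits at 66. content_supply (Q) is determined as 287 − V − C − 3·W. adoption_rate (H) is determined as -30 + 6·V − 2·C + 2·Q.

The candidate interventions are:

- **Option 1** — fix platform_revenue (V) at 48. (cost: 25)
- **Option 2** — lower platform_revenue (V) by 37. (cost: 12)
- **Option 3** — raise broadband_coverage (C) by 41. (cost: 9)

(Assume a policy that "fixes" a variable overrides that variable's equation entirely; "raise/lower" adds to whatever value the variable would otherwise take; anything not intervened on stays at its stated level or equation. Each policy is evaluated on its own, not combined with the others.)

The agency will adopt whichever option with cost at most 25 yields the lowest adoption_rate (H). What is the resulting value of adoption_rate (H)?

-116

Option 1 (V := 48):
  V = 48
  C = 114
  W = 66
  Q = 287 − 48 − 114 − 3·66 = -73
  H = -30 + 6·48 − 2·114 + 2·(-73) = -116
Option 2 (V − 37):
  V = 92 − 37 = 55
  C = 114
  W = 66
  Q = 287 − 55 − 114 − 3·66 = -80
  H = -30 + 6·55 − 2·114 + 2·(-80) = -88
Option 3 (C + 41):
  V = 92
  C = 114 + 41 = 155
  W = 66
  Q = 287 − 92 − 155 − 3·66 = -158
  H = -30 + 6·92 − 2·155 + 2·(-158) = -104
Comparing — Option 1: H=-116, Option 2: H=-88, Option 3: H=-104. Lowest is -116 (Option 1).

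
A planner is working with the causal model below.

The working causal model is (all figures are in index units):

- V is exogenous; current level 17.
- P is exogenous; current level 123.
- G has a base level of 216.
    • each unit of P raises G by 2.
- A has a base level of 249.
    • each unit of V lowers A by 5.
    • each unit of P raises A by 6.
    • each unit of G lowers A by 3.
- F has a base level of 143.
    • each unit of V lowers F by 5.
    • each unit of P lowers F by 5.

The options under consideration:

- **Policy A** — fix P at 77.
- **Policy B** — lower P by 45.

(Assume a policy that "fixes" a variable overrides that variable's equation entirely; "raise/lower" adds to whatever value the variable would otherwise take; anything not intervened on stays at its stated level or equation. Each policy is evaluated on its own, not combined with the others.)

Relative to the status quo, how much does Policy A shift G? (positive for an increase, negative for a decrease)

-92

Baseline:
  P = 123
  G = 216 + 2·123 = 462
Policy A (P := 77):
  P = 77
  G = 216 + 2·77 = 370
Change in G: 370 − 462 = -92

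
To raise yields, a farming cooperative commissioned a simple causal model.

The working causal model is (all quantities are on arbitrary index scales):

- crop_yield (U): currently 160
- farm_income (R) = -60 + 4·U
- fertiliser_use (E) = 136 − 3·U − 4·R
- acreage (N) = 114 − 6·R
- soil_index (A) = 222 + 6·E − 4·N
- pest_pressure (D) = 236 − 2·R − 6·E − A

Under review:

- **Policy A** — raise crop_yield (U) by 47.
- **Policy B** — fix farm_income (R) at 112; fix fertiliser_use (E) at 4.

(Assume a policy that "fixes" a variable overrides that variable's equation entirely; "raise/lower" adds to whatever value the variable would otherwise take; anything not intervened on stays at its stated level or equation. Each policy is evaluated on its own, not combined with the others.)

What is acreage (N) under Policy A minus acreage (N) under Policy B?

Policy A (U + 47):
  U = 160 + 47 = 207
  R = -60 + 4·207 = 768
  N = 114 − 6·768 = -4494
Policy B (R := 112, E := 4):
  U = 160
  R = 112
  N = 114 − 6·112 = -558
N: -4494 − (-558) = -3936

-3936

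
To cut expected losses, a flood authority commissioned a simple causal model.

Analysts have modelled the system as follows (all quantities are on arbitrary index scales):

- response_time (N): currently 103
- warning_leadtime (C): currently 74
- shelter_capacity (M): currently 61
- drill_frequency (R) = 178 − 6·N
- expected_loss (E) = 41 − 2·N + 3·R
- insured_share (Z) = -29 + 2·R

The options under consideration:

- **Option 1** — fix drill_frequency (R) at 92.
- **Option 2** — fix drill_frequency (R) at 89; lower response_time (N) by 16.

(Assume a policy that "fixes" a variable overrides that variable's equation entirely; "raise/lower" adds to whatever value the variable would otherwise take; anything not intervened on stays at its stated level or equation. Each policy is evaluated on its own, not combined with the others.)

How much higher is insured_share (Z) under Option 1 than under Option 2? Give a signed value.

Option 1 (R := 92):
  N = 103
  R = 92
  Z = -29 + 2·92 = 155
Option 2 (R := 89, N − 16):
  N = 103 − 16 = 87
  R = 89
  Z = -29 + 2·89 = 149
Z: 155 − 149 = 6

6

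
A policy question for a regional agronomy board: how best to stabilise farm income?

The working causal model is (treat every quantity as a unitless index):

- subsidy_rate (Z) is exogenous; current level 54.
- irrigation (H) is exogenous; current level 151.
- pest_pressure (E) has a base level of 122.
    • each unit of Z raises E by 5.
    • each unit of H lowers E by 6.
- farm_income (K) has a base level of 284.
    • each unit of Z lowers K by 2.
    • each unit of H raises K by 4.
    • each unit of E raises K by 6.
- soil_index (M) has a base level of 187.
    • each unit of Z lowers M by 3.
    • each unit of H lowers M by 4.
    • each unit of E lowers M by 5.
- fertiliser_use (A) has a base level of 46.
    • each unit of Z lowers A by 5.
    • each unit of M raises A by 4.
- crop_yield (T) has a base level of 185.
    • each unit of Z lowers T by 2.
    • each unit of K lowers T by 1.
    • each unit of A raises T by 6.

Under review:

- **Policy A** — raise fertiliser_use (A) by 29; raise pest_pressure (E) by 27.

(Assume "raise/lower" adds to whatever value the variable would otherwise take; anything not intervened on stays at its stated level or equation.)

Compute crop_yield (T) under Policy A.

45593

Policy A (A + 29, E + 27):
  Z = 54
  H = 151
  E = 122 + 5·54 − 6·151 (+27 from intervention) = -487
  K = 284 − 2·54 + 4·151 + 6·(-487) = -2142
  M = 187 − 3·54 − 4·151 − 5·(-487) = 1856
  A = 46 − 5·54 + 4·1856 (+29 from intervention) = 7229
  T = 185 − 2·54 − (-2142) + 6·7229 = 45593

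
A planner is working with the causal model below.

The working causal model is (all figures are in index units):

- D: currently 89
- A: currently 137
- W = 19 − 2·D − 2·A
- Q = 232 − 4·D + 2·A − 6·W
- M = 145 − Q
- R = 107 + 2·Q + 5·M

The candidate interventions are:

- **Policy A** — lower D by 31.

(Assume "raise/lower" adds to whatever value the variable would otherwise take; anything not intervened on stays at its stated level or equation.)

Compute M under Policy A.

Policy A (D − 31):
  D = 89 − 31 = 58
  A = 137
  W = 19 − 2·58 − 2·137 = -371
  Q = 232 − 4·58 + 2·137 − 6·(-371) = 2500
  M = 145 − 2500 = -2355

-2355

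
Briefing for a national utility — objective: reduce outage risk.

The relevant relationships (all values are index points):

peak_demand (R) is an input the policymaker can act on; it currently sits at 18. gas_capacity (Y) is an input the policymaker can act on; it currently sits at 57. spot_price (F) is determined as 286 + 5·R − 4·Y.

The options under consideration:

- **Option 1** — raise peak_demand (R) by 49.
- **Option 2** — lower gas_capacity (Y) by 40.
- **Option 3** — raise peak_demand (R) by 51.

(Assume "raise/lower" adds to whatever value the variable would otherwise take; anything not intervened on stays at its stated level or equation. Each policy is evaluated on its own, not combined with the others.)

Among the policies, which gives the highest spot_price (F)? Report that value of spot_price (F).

Option 1 (R + 49):
  R = 18 + 49 = 67
  Y = 57
  F = 286 + 5·67 − 4·57 = 393
Option 2 (Y − 40):
  R = 18
  Y = 57 − 40 = 17
  F = 286 + 5·18 − 4·17 = 308
Option 3 (R + 51):
  R = 18 + 51 = 69
  Y = 57
  F = 286 + 5·69 − 4·57 = 403
Comparing — Option 1: F=393, Option 2: F=308, Option 3: F=403. Highest is 403 (Option 3).

403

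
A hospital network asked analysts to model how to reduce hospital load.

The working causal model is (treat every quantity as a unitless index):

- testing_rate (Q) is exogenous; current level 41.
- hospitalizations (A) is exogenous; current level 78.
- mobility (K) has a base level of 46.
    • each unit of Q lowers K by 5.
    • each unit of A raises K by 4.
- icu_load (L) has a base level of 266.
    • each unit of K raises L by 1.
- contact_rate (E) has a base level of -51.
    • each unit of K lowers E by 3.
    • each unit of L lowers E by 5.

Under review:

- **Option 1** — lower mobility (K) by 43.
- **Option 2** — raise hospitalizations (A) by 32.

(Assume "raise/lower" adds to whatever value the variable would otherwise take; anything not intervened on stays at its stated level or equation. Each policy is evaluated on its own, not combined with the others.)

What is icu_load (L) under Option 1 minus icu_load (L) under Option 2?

Option 1 (K − 43):
  Q = 41
  A = 78
  K = 46 − 5·41 + 4·78 (−43 from intervention) = 110
  L = 266 + 110 = 376
Option 2 (A + 32):
  Q = 41
  A = 78 + 32 = 110
  K = 46 − 5·41 + 4·110 = 281
  L = 266 + 281 = 547
L: 376 − 547 = -171

-171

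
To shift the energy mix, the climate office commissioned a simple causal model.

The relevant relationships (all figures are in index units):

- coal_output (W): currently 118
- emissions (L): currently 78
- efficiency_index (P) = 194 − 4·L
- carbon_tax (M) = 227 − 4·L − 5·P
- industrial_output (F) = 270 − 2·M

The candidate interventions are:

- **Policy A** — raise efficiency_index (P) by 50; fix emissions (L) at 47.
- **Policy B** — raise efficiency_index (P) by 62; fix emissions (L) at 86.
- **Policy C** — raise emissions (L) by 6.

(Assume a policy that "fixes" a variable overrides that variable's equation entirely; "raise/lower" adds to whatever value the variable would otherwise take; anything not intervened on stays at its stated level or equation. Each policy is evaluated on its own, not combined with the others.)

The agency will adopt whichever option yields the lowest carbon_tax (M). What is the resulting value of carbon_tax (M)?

-241

Policy A (P + 50, L := 47):
  L = 47
  P = 194 − 4·47 (+50 from intervention) = 56
  M = 227 − 4·47 − 5·56 = -241
Policy B (P + 62, L := 86):
  L = 86
  P = 194 − 4·86 (+62 from intervention) = -88
  M = 227 − 4·86 − 5·(-88) = 323
Policy C (L + 6):
  L = 78 + 6 = 84
  P = 194 − 4·84 = -142
  M = 227 − 4·84 − 5·(-142) = 601
Comparing — Policy A: M=-241, Policy B: M=323, Policy C: M=601. Lowest is -241 (Policy A).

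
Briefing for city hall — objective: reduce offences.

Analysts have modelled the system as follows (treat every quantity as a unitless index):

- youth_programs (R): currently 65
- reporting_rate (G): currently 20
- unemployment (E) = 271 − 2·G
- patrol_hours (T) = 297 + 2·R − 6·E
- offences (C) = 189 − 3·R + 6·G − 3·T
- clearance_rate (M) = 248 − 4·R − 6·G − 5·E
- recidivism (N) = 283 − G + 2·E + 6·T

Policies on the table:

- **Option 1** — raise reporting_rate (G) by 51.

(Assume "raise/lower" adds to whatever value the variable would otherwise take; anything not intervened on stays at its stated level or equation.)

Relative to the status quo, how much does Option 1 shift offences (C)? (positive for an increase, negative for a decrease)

Baseline:
  R = 65
  G = 20
  E = 271 − 2·20 = 231
  T = 297 + 2·65 − 6·231 = -959
  C = 189 − 3·65 + 6·20 − 3·(-959) = 2991
Option 1 (G + 51):
  R = 65
  G = 20 + 51 = 71
  E = 271 − 2·71 = 129
  T = 297 + 2·65 − 6·129 = -347
  C = 189 − 3·65 + 6·71 − 3·(-347) = 1461
Change in C: 1461 − 2991 = -1530

-1530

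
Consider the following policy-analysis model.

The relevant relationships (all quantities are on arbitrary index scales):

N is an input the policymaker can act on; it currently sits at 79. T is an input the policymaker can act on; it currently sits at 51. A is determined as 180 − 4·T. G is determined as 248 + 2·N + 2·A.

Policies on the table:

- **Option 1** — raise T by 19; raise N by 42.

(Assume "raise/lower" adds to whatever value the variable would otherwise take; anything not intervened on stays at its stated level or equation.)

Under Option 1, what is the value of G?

Option 1 (T + 19, N + 42):
  N = 79 + 42 = 121
  T = 51 + 19 = 70
  A = 180 − 4·70 = -100
  G = 248 + 2·121 + 2·(-100) = 290

290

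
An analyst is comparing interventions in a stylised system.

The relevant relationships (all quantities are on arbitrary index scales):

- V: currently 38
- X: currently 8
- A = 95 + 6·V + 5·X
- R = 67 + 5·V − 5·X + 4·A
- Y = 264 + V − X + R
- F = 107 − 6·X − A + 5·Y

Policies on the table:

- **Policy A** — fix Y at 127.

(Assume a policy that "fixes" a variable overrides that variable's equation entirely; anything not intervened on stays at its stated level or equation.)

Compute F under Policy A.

331

Policy A (Y := 127):
  V = 38
  X = 8
  A = 95 + 6·38 + 5·8 = 363
  R = 67 + 5·38 − 5·8 + 4·363 = 1669
  Y = 127
  F = 107 − 6·8 − 363 + 5·127 = 331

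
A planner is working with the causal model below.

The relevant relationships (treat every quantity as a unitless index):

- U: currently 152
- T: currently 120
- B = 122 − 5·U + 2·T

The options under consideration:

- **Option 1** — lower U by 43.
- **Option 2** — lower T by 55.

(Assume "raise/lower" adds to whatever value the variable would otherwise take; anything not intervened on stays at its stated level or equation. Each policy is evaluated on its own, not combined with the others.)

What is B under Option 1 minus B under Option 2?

Option 1 (U − 43):
  U = 152 − 43 = 109
  T = 120
  B = 122 − 5·109 + 2·120 = -183
Option 2 (T − 55):
  U = 152
  T = 120 − 55 = 65
  B = 122 − 5·152 + 2·65 = -508
B: -183 − (-508) = 325

325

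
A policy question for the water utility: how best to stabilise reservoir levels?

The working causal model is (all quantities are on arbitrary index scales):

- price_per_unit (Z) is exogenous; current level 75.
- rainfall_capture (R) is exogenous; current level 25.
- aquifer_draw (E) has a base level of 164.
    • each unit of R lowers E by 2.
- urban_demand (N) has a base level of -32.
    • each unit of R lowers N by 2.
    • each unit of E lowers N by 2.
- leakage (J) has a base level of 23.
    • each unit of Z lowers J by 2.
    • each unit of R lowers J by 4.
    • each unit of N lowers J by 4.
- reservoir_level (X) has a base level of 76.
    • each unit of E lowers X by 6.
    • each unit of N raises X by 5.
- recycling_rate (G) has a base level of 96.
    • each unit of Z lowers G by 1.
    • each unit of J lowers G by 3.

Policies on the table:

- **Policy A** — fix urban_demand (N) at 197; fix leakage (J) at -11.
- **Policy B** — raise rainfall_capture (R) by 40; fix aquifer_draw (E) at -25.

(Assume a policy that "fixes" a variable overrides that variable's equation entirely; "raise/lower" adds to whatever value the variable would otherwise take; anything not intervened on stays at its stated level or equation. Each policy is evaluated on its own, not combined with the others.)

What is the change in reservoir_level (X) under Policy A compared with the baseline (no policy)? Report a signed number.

2535

Baseline:
  R = 25
  E = 164 − 2·25 = 114
  N = -32 − 2·25 − 2·114 = -310
  X = 76 − 6·114 + 5·(-310) = -2158
Policy A (N := 197, J := -11):
  R = 25
  E = 164 − 2·25 = 114
  N = 197
  X = 76 − 6·114 + 5·197 = 377
Change in X: 377 − (-2158) = 2535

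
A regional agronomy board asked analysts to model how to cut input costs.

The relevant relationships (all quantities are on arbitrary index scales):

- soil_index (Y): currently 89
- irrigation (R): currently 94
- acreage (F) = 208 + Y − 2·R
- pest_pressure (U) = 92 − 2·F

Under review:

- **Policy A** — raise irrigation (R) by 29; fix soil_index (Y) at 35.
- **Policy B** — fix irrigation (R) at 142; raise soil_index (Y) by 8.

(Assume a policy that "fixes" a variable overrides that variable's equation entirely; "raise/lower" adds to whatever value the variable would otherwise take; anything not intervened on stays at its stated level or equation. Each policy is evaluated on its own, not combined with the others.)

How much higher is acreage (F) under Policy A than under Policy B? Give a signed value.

-24

Policy A (R + 29, Y := 35):
  Y = 35
  R = 94 + 29 = 123
  F = 208 + 35 − 2·123 = -3
Policy B (R := 142, Y + 8):
  Y = 89 + 8 = 97
  R = 142
  F = 208 + 97 − 2·142 = 21
F: -3 − 21 = -24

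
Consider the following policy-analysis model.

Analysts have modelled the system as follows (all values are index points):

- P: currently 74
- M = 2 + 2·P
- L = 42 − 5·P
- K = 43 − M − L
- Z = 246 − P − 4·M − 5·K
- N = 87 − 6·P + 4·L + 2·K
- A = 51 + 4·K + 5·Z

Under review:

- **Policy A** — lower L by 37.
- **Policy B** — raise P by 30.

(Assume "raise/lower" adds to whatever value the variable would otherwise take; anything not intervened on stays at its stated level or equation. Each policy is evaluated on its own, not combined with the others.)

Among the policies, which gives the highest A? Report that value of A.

-7507

Policy A (L − 37):
  P = 74
  M = 2 + 2·74 = 150
  L = 42 − 5·74 (−37 from intervention) = -365
  K = 43 − 150 − (-365) = 258
  Z = 246 − 74 − 4·150 − 5·258 = -1718
  A = 51 + 4·258 + 5·(-1718) = -7507
Policy B (P + 30):
  P = 74 + 30 = 104
  M = 2 + 2·104 = 210
  L = 42 − 5·104 = -478
  K = 43 − 210 − (-478) = 311
  Z = 246 − 104 − 4·210 − 5·311 = -2253
  A = 51 + 4·311 + 5·(-2253) = -9970
Comparing — Policy A: A=-7507, Policy B: A=-9970. Highest is -7507 (Policy A).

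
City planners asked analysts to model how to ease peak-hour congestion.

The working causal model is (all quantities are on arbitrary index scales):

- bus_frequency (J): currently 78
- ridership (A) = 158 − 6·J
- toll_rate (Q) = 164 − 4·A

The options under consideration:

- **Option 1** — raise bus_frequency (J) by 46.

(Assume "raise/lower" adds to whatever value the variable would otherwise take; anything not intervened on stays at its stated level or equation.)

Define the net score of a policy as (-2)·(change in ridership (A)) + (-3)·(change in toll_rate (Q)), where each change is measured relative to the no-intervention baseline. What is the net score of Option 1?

-2760

Baseline:
  J = 78
  A = 158 − 6·78 = -310
  Q = 164 − 4·(-310) = 1404
Option 1 (J + 46):
  J = 78 + 46 = 124
  A = 158 − 6·124 = -586
  Q = 164 − 4·(-586) = 2508
ΔA = -586 − (-310) = -276; ΔQ = 2508 − 1404 = 1104
Score = (-2)·(-276) + (-3)·1104 = -2760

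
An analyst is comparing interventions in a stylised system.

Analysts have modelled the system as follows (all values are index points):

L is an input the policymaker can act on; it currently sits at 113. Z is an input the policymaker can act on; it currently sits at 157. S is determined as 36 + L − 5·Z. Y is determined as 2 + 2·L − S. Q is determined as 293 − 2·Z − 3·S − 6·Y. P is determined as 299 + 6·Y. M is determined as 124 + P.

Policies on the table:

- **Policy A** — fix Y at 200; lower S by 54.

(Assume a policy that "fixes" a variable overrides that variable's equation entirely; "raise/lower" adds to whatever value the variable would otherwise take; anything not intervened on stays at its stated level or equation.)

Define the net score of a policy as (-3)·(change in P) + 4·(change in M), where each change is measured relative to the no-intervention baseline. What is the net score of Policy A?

-3984

Baseline:
  L = 113
  Z = 157
  S = 36 + 113 − 5·157 = -636
  Y = 2 + 2·113 − (-636) = 864
  P = 299 + 6·864 = 5483
  M = 124 + 5483 = 5607
Policy A (Y := 200, S − 54):
  L = 113
  Z = 157
  S = 36 + 113 − 5·157 (−54 from intervention) = -690
  Y = 200
  P = 299 + 6·200 = 1499
  M = 124 + 1499 = 1623
ΔP = 1499 − 5483 = -3984; ΔM = 1623 − 5607 = -3984
Score = (-3)·(-3984) + 4·(-3984) = -3984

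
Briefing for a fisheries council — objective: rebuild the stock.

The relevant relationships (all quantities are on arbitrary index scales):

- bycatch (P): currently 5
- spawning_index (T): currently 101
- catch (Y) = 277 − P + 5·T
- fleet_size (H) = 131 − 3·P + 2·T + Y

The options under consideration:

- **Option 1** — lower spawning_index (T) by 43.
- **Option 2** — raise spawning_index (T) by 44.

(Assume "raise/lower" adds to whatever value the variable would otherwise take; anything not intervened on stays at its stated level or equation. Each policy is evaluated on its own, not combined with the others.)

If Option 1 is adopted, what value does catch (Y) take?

Option 1 (T − 43):
  P = 5
  T = 101 − 43 = 58
  Y = 277 − 5 + 5·58 = 562

562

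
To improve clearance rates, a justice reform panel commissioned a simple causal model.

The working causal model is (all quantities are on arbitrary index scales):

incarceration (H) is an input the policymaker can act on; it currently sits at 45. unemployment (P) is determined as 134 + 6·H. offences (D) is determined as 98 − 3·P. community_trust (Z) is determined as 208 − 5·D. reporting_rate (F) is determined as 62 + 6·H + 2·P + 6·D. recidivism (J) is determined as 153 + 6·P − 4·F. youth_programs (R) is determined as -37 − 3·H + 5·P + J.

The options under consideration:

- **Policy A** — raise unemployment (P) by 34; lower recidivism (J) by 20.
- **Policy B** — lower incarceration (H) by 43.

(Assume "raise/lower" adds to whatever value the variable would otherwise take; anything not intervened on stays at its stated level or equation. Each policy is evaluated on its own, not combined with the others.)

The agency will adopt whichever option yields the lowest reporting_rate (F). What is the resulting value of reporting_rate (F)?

Policy A (P + 34, J − 20):
  H = 45
  P = 134 + 6·45 (+34 from intervention) = 438
  D = 98 − 3·438 = -1216
  F = 62 + 6·45 + 2·438 + 6·(-1216) = -6088
Policy B (H − 43):
  H = 45 − 43 = 2
  P = 134 + 6·2 = 146
  D = 98 − 3·146 = -340
  F = 62 + 6·2 + 2·146 + 6·(-340) = -1674
Comparing — Policy A: F=-6088, Policy B: F=-1674. Lowest is -6088 (Policy A).

-6088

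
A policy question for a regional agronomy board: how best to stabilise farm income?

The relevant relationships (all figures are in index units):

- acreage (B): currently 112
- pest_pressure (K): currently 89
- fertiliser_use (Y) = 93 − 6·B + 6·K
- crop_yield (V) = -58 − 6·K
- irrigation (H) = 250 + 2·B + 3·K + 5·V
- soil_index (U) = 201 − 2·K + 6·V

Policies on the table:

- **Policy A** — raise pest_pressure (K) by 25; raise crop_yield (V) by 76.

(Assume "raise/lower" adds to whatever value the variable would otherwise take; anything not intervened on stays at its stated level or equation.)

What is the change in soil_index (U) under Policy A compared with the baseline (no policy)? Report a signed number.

-494

Baseline:
  K = 89
  V = -58 − 6·89 = -592
  U = 201 − 2·89 + 6·(-592) = -3529
Policy A (K + 25, V + 76):
  K = 89 + 25 = 114
  V = -58 − 6·114 (+76 from intervention) = -666
  U = 201 − 2·114 + 6·(-666) = -4023
Change in U: -4023 − (-3529) = -494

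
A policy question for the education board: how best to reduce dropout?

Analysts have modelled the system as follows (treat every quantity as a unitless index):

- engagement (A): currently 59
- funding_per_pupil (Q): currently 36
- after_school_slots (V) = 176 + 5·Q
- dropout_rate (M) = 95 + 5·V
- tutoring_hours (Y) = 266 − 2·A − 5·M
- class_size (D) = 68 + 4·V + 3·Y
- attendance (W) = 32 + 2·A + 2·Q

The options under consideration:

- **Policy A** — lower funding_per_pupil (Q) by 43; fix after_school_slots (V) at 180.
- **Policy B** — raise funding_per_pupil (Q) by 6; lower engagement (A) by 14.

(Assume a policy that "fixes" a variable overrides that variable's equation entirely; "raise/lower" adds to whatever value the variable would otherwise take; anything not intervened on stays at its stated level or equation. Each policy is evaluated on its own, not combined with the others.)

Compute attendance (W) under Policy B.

Policy B (Q + 6, A − 14):
  A = 59 − 14 = 45
  Q = 36 + 6 = 42
  W = 32 + 2·45 + 2·42 = 206

206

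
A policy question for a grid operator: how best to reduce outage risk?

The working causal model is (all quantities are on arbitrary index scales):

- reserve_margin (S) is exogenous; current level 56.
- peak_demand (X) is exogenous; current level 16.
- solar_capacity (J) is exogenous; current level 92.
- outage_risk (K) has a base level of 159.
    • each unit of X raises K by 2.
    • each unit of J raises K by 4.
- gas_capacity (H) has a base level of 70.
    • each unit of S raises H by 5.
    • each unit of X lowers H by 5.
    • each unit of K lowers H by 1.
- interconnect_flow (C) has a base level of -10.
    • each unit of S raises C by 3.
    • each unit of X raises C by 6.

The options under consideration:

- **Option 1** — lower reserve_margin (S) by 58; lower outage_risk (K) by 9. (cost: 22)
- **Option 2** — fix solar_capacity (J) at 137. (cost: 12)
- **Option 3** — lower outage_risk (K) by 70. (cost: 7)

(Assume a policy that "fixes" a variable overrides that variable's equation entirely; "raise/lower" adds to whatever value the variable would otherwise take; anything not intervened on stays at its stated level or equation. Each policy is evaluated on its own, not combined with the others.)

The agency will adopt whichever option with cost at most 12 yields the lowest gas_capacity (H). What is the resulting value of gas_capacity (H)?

-469

Option 2 (J := 137):
  S = 56
  X = 16
  J = 137
  K = 159 + 2·16 + 4·137 = 739
  H = 70 + 5·56 − 5·16 − 739 = -469
Option 3 (K − 70):
  S = 56
  X = 16
  J = 92
  K = 159 + 2·16 + 4·92 (−70 from intervention) = 489
  H = 70 + 5·56 − 5·16 − 489 = -219
Comparing — Option 2: H=-469, Option 3: H=-219. Lowest is -469 (Option 2).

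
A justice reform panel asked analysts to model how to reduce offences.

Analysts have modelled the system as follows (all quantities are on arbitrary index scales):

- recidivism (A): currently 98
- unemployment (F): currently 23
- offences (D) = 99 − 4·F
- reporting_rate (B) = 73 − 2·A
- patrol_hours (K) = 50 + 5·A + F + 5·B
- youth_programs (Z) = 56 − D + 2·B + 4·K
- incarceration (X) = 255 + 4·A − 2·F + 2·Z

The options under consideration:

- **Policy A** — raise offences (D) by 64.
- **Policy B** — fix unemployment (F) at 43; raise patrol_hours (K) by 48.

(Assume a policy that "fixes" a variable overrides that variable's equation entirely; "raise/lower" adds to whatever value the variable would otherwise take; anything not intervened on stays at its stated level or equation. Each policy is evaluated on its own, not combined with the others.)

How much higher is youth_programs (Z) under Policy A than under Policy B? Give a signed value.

Policy A (D + 64):
  A = 98
  F = 23
  D = 99 − 4·23 (+64 from intervention) = 71
  B = 73 − 2·98 = -123
  K = 50 + 5·98 + 23 + 5·(-123) = -52
  Z = 56 − 71 + 2·(-123) + 4·(-52) = -469
Policy B (F := 43, K + 48):
  A = 98
  F = 43
  D = 99 − 4·43 = -73
  B = 73 − 2·98 = -123
  K = 50 + 5·98 + 43 + 5·(-123) (+48 from intervention) = 16
  Z = 56 − (-73) + 2·(-123) + 4·16 = -53
Z: -469 − (-53) = -416

-416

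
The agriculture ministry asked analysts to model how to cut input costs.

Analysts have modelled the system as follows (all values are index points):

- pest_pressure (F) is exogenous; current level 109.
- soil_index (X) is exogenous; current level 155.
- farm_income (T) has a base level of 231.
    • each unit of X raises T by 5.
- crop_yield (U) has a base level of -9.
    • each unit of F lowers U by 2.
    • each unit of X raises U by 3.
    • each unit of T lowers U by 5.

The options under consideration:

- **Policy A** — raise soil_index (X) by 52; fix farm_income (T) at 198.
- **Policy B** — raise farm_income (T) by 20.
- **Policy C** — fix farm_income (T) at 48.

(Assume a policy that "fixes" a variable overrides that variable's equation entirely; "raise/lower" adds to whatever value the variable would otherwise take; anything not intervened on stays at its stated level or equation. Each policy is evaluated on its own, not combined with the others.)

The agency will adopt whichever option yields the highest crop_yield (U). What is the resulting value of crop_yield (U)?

Policy A (X + 52, T := 198):
  F = 109
  X = 155 + 52 = 207
  T = 198
  U = -9 − 2·109 + 3·207 − 5·198 = -596
Policy B (T + 20):
  F = 109
  X = 155
  T = 231 + 5·155 (+20 from intervention) = 1026
  U = -9 − 2·109 + 3·155 − 5·1026 = -4892
Policy C (T := 48):
  F = 109
  X = 155
  T = 48
  U = -9 − 2·109 + 3·155 − 5·48 = -2
Comparing — Policy A: U=-596, Policy B: U=-4892, Policy C: U=-2. Highest is -2 (Policy C).

-2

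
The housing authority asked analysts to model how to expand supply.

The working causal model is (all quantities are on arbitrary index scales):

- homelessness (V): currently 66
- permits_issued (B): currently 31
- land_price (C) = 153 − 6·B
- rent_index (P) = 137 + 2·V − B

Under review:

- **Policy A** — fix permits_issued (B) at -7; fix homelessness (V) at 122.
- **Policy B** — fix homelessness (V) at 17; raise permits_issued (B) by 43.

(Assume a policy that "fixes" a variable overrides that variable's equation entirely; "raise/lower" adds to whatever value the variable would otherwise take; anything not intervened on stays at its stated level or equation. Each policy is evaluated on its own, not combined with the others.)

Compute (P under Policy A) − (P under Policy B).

Policy A (B := -7, V := 122):
  V = 122
  B = -7
  P = 137 + 2·122 − (-7) = 388
Policy B (V := 17, B + 43):
  V = 17
  B = 31 + 43 = 74
  P = 137 + 2·17 − 74 = 97
P: 388 − 97 = 291

291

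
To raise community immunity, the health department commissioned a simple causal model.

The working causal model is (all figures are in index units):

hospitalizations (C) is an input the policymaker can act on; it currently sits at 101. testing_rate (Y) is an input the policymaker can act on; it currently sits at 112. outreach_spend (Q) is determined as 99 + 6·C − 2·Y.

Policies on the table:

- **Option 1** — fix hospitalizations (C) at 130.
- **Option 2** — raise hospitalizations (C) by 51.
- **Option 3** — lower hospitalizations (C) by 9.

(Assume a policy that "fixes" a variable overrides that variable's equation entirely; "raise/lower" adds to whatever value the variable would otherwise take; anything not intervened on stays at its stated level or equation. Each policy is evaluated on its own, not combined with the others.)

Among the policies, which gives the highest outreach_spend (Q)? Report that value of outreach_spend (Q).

787

Option 1 (C := 130):
  C = 130
  Y = 112
  Q = 99 + 6·130 − 2·112 = 655
Option 2 (C + 51):
  C = 101 + 51 = 152
  Y = 112
  Q = 99 + 6·152 − 2·112 = 787
Option 3 (C − 9):
  C = 101 − 9 = 92
  Y = 112
  Q = 99 + 6·92 − 2·112 = 427
Comparing — Option 1: Q=655, Option 2: Q=787, Option 3: Q=427. Highest is 787 (Option 2).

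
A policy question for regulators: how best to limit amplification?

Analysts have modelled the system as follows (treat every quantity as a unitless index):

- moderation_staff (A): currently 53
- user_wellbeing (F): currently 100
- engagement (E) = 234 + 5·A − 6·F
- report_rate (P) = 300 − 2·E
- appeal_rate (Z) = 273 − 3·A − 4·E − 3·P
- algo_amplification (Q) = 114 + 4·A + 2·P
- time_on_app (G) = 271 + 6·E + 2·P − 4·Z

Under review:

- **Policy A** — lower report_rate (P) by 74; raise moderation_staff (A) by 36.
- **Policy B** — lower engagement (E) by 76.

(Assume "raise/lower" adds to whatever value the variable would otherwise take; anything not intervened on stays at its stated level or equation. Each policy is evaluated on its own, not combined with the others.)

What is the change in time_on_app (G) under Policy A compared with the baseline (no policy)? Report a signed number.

Baseline:
  A = 53
  F = 100
  E = 234 + 5·53 − 6·100 = -101
  P = 300 − 2·(-101) = 502
  Z = 273 − 3·53 − 4·(-101) − 3·502 = -988
  G = 271 + 6·(-101) + 2·502 − 4·(-988) = 4621
Policy A (P − 74, A + 36):
  A = 53 + 36 = 89
  F = 100
  E = 234 + 5·89 − 6·100 = 79
  P = 300 − 2·79 (−74 from intervention) = 68
  Z = 273 − 3·89 − 4·79 − 3·68 = -514
  G = 271 + 6·79 + 2·68 − 4·(-514) = 2937
Change in G: 2937 − 4621 = -1684

-1684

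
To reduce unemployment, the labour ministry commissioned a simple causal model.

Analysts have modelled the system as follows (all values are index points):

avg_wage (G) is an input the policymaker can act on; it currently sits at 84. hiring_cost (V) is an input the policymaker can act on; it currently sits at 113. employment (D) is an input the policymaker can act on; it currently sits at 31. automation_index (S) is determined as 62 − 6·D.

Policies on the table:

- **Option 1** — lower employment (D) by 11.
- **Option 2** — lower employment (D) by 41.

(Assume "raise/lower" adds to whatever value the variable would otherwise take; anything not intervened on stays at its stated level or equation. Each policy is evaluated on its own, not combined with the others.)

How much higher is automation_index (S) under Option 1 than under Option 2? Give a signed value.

Option 1 (D − 11):
  D = 31 − 11 = 20
  S = 62 − 6·20 = -58
Option 2 (D − 41):
  D = 31 − 41 = -10
  S = 62 − 6·(-10) = 122
S: -58 − 122 = -180

-180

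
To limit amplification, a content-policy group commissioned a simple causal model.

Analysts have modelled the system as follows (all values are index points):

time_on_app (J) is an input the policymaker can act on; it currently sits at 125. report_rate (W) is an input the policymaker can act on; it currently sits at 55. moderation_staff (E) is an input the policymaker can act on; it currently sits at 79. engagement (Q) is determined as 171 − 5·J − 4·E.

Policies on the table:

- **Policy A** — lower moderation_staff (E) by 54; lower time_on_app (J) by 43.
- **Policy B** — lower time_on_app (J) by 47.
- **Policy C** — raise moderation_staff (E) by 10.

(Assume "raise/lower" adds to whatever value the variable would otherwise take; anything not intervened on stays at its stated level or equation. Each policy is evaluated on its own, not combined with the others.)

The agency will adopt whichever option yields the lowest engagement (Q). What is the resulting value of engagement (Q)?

-810

Policy A (E − 54, J − 43):
  J = 125 − 43 = 82
  E = 79 − 54 = 25
  Q = 171 − 5·82 − 4·25 = -339
Policy B (J − 47):
  J = 125 − 47 = 78
  E = 79
  Q = 171 − 5·78 − 4·79 = -535
Policy C (E + 10):
  J = 125
  E = 79 + 10 = 89
  Q = 171 − 5·125 − 4·89 = -810
Comparing — Policy A: Q=-339, Policy B: Q=-535, Policy C: Q=-810. Lowest is -810 (Policy C).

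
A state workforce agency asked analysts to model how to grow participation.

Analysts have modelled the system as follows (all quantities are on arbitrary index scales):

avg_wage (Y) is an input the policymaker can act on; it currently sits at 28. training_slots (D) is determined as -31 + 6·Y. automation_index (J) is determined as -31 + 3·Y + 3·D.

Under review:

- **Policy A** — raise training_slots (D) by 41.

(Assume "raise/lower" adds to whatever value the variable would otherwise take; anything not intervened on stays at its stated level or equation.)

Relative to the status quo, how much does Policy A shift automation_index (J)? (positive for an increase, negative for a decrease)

123

Baseline:
  Y = 28
  D = -31 + 6·28 = 137
  J = -31 + 3·28 + 3·137 = 464
Policy A (D + 41):
  Y = 28
  D = -31 + 6·28 (+41 from intervention) = 178
  J = -31 + 3·28 + 3·178 = 587
Change in J: 587 − 464 = 123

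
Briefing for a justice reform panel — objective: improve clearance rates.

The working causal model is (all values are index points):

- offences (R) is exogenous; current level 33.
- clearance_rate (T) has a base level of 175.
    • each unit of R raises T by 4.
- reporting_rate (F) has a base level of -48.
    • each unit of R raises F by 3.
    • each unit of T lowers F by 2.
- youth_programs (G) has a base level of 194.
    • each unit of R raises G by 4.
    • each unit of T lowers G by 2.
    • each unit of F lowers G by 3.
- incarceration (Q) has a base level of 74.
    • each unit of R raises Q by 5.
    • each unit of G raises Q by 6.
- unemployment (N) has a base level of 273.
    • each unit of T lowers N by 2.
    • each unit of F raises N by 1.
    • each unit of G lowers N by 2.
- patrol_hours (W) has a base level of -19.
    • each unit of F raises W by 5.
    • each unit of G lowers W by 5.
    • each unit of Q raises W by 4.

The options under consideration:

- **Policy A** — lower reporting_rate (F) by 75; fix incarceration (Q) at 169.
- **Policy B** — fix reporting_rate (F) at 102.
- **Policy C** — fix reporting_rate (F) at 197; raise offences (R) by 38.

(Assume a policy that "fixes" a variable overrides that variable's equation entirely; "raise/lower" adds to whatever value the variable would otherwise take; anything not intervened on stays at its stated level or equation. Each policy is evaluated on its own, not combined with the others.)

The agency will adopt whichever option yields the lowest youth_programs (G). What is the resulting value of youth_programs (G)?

Policy A (F − 75, Q := 169):
  R = 33
  T = 175 + 4·33 = 307
  F = -48 + 3·33 − 2·307 (−75 from intervention) = -638
  G = 194 + 4·33 − 2·307 − 3·(-638) = 1626
Policy B (F := 102):
  R = 33
  T = 175 + 4·33 = 307
  F = 102
  G = 194 + 4·33 − 2·307 − 3·102 = -594
Policy C (F := 197, R + 38):
  R = 33 + 38 = 71
  T = 175 + 4·71 = 459
  F = 197
  G = 194 + 4·71 − 2·459 − 3·197 = -1031
Comparing — Policy A: G=1626, Policy B: G=-594, Policy C: G=-1031. Lowest is -1031 (Policy C).

-1031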